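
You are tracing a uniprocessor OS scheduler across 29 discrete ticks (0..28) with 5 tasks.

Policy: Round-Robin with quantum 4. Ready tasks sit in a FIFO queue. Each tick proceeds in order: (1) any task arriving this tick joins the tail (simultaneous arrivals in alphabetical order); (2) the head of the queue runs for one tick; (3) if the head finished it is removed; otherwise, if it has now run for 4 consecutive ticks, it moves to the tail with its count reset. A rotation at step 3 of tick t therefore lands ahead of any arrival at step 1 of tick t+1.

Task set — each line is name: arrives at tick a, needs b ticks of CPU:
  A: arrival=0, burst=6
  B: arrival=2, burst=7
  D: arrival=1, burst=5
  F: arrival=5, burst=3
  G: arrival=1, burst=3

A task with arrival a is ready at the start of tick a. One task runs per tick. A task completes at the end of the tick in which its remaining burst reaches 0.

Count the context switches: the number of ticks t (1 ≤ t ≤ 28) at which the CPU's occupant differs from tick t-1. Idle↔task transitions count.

context switches = 8

t=0: queue=[A] q_used=0 → run A
t=1: queue=[A,D,G] q_used=1 → run A
t=2: queue=[A,D,G,B] q_used=2 → run A
t=3: queue=[A,D,G,B] q_used=3 → run A
t=4: queue=[D,G,B,A] q_used=0 → run D
t=5: queue=[D,G,B,A,F] q_used=1 → run D
t=6: queue=[D,G,B,A,F] q_used=2 → run D
t=7: queue=[D,G,B,A,F] q_used=3 → run D
t=8: queue=[G,B,A,F,D] q_used=0 → run G
t=9: queue=[G,B,A,F,D] q_used=1 → run G
t=10: queue=[G,B,A,F,D] q_used=2 → run G
t=11: queue=[B,A,F,D] q_used=0 → run B
t=12: queue=[B,A,F,D] q_used=1 → run B
t=13: queue=[B,A,F,D] q_used=2 → run B
t=14: queue=[B,A,F,D] q_used=3 → run B
t=15: queue=[A,F,D,B] q_used=0 → run A
t=16: queue=[A,F,D,B] q_used=1 → run A
t=17: queue=[F,D,B] q_used=0 → run F
t=18: queue=[F,D,B] q_used=1 → run F
t=19: queue=[F,D,B] q_used=2 → run F
t=20: queue=[D,B] q_used=0 → run D
t=21: queue=[B] q_used=0 → run B
t=22: queue=[B] q_used=1 → run B
t=23: queue=[B] q_used=2 → run B
t=24: (idle)
t=25: (idle)
t=26: (idle)
t=27: (idle)
t=28: (idle)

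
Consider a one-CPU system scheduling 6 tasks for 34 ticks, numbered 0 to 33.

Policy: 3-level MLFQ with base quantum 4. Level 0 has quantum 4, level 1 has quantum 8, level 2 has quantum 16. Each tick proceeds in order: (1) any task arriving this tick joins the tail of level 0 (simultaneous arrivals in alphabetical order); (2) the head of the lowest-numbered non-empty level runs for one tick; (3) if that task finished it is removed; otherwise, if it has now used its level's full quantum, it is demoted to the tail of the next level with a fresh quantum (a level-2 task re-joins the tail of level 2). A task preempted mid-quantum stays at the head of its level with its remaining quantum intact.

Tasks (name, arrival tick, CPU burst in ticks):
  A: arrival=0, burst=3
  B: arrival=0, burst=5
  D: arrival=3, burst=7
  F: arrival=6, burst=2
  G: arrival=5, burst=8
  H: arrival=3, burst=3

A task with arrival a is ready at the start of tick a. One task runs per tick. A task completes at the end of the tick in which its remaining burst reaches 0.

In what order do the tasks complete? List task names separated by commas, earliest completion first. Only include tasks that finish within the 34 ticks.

completion order = A, H, F, B, D, G

t=0: L0/L1/L2 = AB/-/- → run A
t=1: L0/L1/L2 = AB/-/- → run A
t=2: L0/L1/L2 = AB/-/- → run A
t=3: L0/L1/L2 = BDH/-/- → run B
t=4: L0/L1/L2 = BDH/-/- → run B
t=5: L0/L1/L2 = BDHG/-/- → run B
t=6: L0/L1/L2 = BDHGF/-/- → run B
t=7: L0/L1/L2 = DHGF/B/- → run D
t=8: L0/L1/L2 = DHGF/B/- → run D
t=9: L0/L1/L2 = DHGF/B/- → run D
t=10: L0/L1/L2 = DHGF/B/- → run D
t=11: L0/L1/L2 = HGF/BD/- → run H
t=12: L0/L1/L2 = HGF/BD/- → run H
t=13: L0/L1/L2 = HGF/BD/- → run H
t=14: L0/L1/L2 = GF/BD/- → run G
t=15: L0/L1/L2 = GF/BD/- → run G
t=16: L0/L1/L2 = GF/BD/- → run G
t=17: L0/L1/L2 = GF/BD/- → run G
t=18: L0/L1/L2 = F/BDG/- → run F
t=19: L0/L1/L2 = F/BDG/- → run F
t=20: L0/L1/L2 = -/BDG/- → run B
t=21: L0/L1/L2 = -/DG/- → run D
t=22: L0/L1/L2 = -/DG/- → run D
t=23: L0/L1/L2 = -/DG/- → run D
t=24: L0/L1/L2 = -/G/- → run G
t=25: L0/L1/L2 = -/G/- → run G
t=26: L0/L1/L2 = -/G/- → run G
t=27: L0/L1/L2 = -/G/- → run G
t=28: (idle)
t=29: (idle)
t=30: (idle)
t=31: (idle)
t=32: (idle)
t=33: (idle)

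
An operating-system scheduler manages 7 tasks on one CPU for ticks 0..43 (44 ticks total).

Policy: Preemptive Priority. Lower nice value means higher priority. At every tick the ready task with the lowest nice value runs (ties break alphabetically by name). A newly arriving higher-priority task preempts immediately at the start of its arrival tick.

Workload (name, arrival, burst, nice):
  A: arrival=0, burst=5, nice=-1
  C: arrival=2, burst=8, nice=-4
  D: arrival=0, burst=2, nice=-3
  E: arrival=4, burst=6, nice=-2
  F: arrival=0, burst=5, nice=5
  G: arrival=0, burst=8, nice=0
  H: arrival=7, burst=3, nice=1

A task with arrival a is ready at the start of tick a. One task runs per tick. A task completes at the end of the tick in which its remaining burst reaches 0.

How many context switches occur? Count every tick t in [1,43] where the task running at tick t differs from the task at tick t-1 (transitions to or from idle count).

context switches = 7

t=0: ready={A,D,F,G} → run D
t=1: ready={A,D,F,G} → run D
t=2: ready={A,C,F,G} → run C
t=3: ready={A,C,F,G} → run C
t=4: ready={A,C,E,F,G} → run C
t=5: ready={A,C,E,F,G} → run C
t=6: ready={A,C,E,F,G} → run C
t=7: ready={A,C,E,F,G,H} → run C
t=8: ready={A,C,E,F,G,H} → run C
t=9: ready={A,C,E,F,G,H} → run C
t=10: ready={A,E,F,G,H} → run E
t=11: ready={A,E,F,G,H} → run E
t=12: ready={A,E,F,G,H} → run E
t=13: ready={A,E,F,G,H} → run E
t=14: ready={A,E,F,G,H} → run E
t=15: ready={A,E,F,G,H} → run E
t=16: ready={A,F,G,H} → run A
t=17: ready={A,F,G,H} → run A
t=18: ready={A,F,G,H} → run A
t=19: ready={A,F,G,H} → run A
t=20: ready={A,F,G,H} → run A
t=21: ready={F,G,H} → run G
t=22: ready={F,G,H} → run G
t=23: ready={F,G,H} → run G
t=24: ready={F,G,H} → run G
t=25: ready={F,G,H} → run G
t=26: ready={F,G,H} → run G
t=27: ready={F,G,H} → run G
t=28: ready={F,G,H} → run G
t=29: ready={F,H} → run H
t=30: ready={F,H} → run H
t=31: ready={F,H} → run H
t=32: ready={F} → run F
t=33: ready={F} → run F
t=34: ready={F} → run F
t=35: ready={F} → run F
t=36: ready={F} → run F
t=37: (idle)
t=38: (idle)
t=39: (idle)
t=40: (idle)
t=41: (idle)
t=42: (idle)
t=43: (idle)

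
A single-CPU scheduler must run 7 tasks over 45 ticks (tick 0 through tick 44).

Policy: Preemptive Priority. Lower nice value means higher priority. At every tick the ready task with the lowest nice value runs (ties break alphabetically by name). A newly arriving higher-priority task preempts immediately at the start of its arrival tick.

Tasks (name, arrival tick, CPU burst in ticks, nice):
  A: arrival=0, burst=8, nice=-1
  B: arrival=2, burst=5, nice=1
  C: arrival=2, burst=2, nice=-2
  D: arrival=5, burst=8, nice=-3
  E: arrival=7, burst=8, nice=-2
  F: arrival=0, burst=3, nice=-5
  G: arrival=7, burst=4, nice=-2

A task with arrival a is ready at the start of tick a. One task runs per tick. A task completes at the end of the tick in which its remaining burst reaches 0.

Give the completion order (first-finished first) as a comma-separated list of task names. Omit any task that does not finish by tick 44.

completion order = F, C, D, E, G, A, B

t=0: ready={A,F} → run F
t=1: ready={A,F} → run F
t=2: ready={A,B,C,F} → run F
t=3: ready={A,B,C} → run C
t=4: ready={A,B,C} → run C
t=5: ready={A,B,D} → run D
t=6: ready={A,B,D} → run D
t=7: ready={A,B,D,E,G} → run D
t=8: ready={A,B,D,E,G} → run D
t=9: ready={A,B,D,E,G} → run D
t=10: ready={A,B,D,E,G} → run D
t=11: ready={A,B,D,E,G} → run D
t=12: ready={A,B,D,E,G} → run D
t=13: ready={A,B,E,G} → run E
t=14: ready={A,B,E,G} → run E
t=15: ready={A,B,E,G} → run E
t=16: ready={A,B,E,G} → run E
t=17: ready={A,B,E,G} → run E
t=18: ready={A,B,E,G} → run E
t=19: ready={A,B,E,G} → run E
t=20: ready={A,B,E,G} → run E
t=21: ready={A,B,G} → run G
t=22: ready={A,B,G} → run G
t=23: ready={A,B,G} → run G
t=24: ready={A,B,G} → run G
t=25: ready={A,B} → run A
t=26: ready={A,B} → run A
t=27: ready={A,B} → run A
t=28: ready={A,B} → run A
t=29: ready={A,B} → run A
t=30: ready={A,B} → run A
t=31: ready={A,B} → run A
t=32: ready={A,B} → run A
t=33: ready={B} → run B
t=34: ready={B} → run B
t=35: ready={B} → run B
t=36: ready={B} → run B
t=37: ready={B} → run B
t=38: (idle)
t=39: (idle)
t=40: (idle)
t=41: (idle)
t=42: (idle)
t=43: (idle)
t=44: (idle)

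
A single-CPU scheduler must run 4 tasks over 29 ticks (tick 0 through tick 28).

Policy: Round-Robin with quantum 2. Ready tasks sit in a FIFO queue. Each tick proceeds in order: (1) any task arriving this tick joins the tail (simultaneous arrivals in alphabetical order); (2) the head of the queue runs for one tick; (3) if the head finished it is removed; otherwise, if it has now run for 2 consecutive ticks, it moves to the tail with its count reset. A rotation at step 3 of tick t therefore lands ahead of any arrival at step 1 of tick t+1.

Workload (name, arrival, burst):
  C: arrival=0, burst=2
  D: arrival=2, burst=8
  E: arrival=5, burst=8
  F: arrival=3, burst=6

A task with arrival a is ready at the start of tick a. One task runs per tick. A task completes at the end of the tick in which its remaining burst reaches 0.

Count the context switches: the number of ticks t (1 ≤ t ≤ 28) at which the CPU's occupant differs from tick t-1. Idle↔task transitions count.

context switches = 11

t=0: queue=[C] q_used=0 → run C
t=1: queue=[C] q_used=1 → run C
t=2: queue=[D] q_used=0 → run D
t=3: queue=[D,F] q_used=1 → run D
t=4: queue=[F,D] q_used=0 → run F
t=5: queue=[F,D,E] q_used=1 → run F
t=6: queue=[D,E,F] q_used=0 → run D
t=7: queue=[D,E,F] q_used=1 → run D
t=8: queue=[E,F,D] q_used=0 → run E
t=9: queue=[E,F,D] q_used=1 → run E
t=10: queue=[F,D,E] q_used=0 → run F
t=11: queue=[F,D,E] q_used=1 → run F
t=12: queue=[D,E,F] q_used=0 → run D
t=13: queue=[D,E,F] q_used=1 → run D
t=14: queue=[E,F,D] q_used=0 → run E
t=15: queue=[E,F,D] q_used=1 → run E
t=16: queue=[F,D,E] q_used=0 → run F
t=17: queue=[F,D,E] q_used=1 → run F
t=18: queue=[D,E] q_used=0 → run D
t=19: queue=[D,E] q_used=1 → run D
t=20: queue=[E] q_used=0 → run E
t=21: queue=[E] q_used=1 → run E
t=22: queue=[E] q_used=0 → run E
t=23: queue=[E] q_used=1 → run E
t=24: (idle)
t=25: (idle)
t=26: (idle)
t=27: (idle)
t=28: (idle)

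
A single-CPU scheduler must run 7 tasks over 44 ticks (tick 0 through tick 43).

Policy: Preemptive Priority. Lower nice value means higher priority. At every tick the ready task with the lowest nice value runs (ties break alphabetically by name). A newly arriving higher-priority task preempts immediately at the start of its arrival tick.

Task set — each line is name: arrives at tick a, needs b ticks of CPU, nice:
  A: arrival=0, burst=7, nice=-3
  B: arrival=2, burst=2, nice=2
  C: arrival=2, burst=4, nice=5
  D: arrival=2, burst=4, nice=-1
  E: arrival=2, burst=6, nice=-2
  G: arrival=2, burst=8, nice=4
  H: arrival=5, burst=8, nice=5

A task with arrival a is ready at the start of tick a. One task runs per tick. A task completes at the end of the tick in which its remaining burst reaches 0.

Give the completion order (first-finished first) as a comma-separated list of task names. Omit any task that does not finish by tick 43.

completion order = A, E, D, B, G, C, H

t=0: ready={A} → run A
t=1: ready={A} → run A
t=2: ready={A,B,C,D,E,G} → run A
t=3: ready={A,B,C,D,E,G} → run A
t=4: ready={A,B,C,D,E,G} → run A
t=5: ready={A,B,C,D,E,G,H} → run A
t=6: ready={A,B,C,D,E,G,H} → run A
t=7: ready={B,C,D,E,G,H} → run E
t=8: ready={B,C,D,E,G,H} → run E
t=9: ready={B,C,D,E,G,H} → run E
t=10: ready={B,C,D,E,G,H} → run E
t=11: ready={B,C,D,E,G,H} → run E
t=12: ready={B,C,D,E,G,H} → run E
t=13: ready={B,C,D,G,H} → run D
t=14: ready={B,C,D,G,H} → run D
t=15: ready={B,C,D,G,H} → run D
t=16: ready={B,C,D,G,H} → run D
t=17: ready={B,C,G,H} → run B
t=18: ready={B,C,G,H} → run B
t=19: ready={C,G,H} → run G
t=20: ready={C,G,H} → run G
t=21: ready={C,G,H} → run G
t=22: ready={C,G,H} → run G
t=23: ready={C,G,H} → run G
t=24: ready={C,G,H} → run G
t=25: ready={C,G,H} → run G
t=26: ready={C,G,H} → run G
t=27: ready={C,H} → run C
t=28: ready={C,H} → run C
t=29: ready={C,H} → run C
t=30: ready={C,H} → run C
t=31: ready={H} → run H
t=32: ready={H} → run H
t=33: ready={H} → run H
t=34: ready={H} → run H
t=35: ready={H} → run H
t=36: ready={H} → run H
t=37: ready={H} → run H
t=38: ready={H} → run H
t=39: (idle)
t=40: (idle)
t=41: (idle)
t=42: (idle)
t=43: (idle)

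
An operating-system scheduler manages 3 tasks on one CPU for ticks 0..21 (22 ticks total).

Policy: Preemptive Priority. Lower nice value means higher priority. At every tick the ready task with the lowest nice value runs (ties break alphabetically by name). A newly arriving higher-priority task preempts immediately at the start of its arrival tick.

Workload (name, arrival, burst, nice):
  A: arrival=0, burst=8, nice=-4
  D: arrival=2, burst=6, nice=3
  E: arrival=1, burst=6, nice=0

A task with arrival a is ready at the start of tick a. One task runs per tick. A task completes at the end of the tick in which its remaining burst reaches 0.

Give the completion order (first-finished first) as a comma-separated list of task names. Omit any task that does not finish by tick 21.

t=0: ready={A} → run A
t=1: ready={A,E} → run A
t=2: ready={A,D,E} → run A
t=3: ready={A,D,E} → run A
t=4: ready={A,D,E} → run A
t=5: ready={A,D,E} → run A
t=6: ready={A,D,E} → run A
t=7: ready={A,D,E} → run A
t=8: ready={D,E} → run E
t=9: ready={D,E} → run E
t=10: ready={D,E} → run E
t=11: ready={D,E} → run E
t=12: ready={D,E} → run E
t=13: ready={D,E} → run E
t=14: ready={D} → run D
t=15: ready={D} → run D
t=16: ready={D} → run D
t=17: ready={D} → run D
t=18: ready={D} → run D
t=19: ready={D} → run D
t=20: (idle)
t=21: (idle)

completion order = A, E, D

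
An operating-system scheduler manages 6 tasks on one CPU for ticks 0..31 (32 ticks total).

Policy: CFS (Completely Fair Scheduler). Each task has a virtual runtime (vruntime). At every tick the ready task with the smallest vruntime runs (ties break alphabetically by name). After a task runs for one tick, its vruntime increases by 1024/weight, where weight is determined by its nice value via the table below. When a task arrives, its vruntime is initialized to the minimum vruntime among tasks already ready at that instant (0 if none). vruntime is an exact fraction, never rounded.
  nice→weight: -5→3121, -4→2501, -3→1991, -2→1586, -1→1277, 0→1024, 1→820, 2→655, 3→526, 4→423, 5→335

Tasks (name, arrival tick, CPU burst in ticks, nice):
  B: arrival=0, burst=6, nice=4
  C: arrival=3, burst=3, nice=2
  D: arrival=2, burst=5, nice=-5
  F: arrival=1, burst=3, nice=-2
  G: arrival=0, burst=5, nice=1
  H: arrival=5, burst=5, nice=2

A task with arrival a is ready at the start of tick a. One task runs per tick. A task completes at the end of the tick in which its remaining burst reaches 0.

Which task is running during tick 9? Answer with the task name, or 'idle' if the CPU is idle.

t=0: vr[B=0 G=0] → run B
t=1: vr[B=1024/423 F=0 G=0] → run F
t=2: vr[B=1024/423 D=0 F=512/793 G=0] → run D
t=3: vr[B=1024/423 C=0 D=1024/3121 F=512/793 G=0] → run C
t=4: vr[B=1024/423 C=1024/655 D=1024/3121 F=512/793 G=0] → run G
t=5: vr[B=1024/423 C=1024/655 D=1024/3121 F=512/793 G=256/205 H=1024/3121] → run D
t=6: vr[B=1024/423 C=1024/655 D=2048/3121 F=512/793 G=256/205 H=1024/3121] → run H
t=7: vr[B=1024/423 C=1024/655 D=2048/3121 F=512/793 G=256/205 H=3866624/2044255] → run F
t=8: vr[B=1024/423 C=1024/655 D=2048/3121 F=1024/793 G=256/205 H=3866624/2044255] → run D
t=9: vr[B=1024/423 C=1024/655 D=3072/3121 F=1024/793 G=256/205 H=3866624/2044255] → run D
t=10: vr[B=1024/423 C=1024/655 D=4096/3121 F=1024/793 G=256/205 H=3866624/2044255] → run G
t=11: vr[B=1024/423 C=1024/655 D=4096/3121 F=1024/793 G=512/205 H=3866624/2044255] → run F
t=12: vr[B=1024/423 C=1024/655 D=4096/3121 G=512/205 H=3866624/2044255] → run D
t=13: vr[B=1024/423 C=1024/655 G=512/205 H=3866624/2044255] → run C
t=14: vr[B=1024/423 C=2048/655 G=512/205 H=3866624/2044255] → run H
t=15: vr[B=1024/423 C=2048/655 G=512/205 H=7062528/2044255] → run B
t=16: vr[B=2048/423 C=2048/655 G=512/205 H=7062528/2044255] → run G
t=17: vr[B=2048/423 C=2048/655 G=768/205 H=7062528/2044255] → run C
t=18: vr[B=2048/423 G=768/205 H=7062528/2044255] → run H
t=19: vr[B=2048/423 G=768/205 H=10258432/2044255] → run G
t=20: vr[B=2048/423 G=1024/205 H=10258432/2044255] → run B
t=21: vr[B=1024/141 G=1024/205 H=10258432/2044255] → run G
t=22: vr[B=1024/141 H=10258432/2044255] → run H
t=23: vr[B=1024/141 H=13454336/2044255] → run H
t=24: vr[B=1024/141] → run B
t=25: vr[B=4096/423] → run B
t=26: vr[B=5120/423] → run B
t=27: (idle)
t=28: (idle)
t=29: (idle)
t=30: (idle)
t=31: (idle)

running at tick 9 = D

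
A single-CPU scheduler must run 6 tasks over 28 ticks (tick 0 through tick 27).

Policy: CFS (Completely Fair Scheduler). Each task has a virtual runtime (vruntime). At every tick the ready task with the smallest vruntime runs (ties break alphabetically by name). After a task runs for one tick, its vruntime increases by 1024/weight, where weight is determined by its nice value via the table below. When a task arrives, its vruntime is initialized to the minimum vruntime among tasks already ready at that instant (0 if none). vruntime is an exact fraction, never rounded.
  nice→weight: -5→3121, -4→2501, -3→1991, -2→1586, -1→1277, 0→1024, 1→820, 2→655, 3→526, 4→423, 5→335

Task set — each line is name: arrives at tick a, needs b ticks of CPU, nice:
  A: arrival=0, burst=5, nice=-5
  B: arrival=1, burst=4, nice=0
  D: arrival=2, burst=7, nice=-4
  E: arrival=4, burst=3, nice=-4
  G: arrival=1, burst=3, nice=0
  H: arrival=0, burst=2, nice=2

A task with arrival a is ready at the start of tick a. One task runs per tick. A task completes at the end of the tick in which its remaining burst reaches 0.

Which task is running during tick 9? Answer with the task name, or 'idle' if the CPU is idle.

running at tick 9 = A

t=0: vr[A=0 H=0] → run A
t=1: vr[A=1024/3121 B=0 G=0 H=0] → run B
t=2: vr[A=1024/3121 B=1 D=0 G=0 H=0] → run D
t=3: vr[A=1024/3121 B=1 D=1024/2501 G=0 H=0] → run G
t=4: vr[A=1024/3121 B=1 D=1024/2501 E=0 G=1 H=0] → run E
t=5: vr[A=1024/3121 B=1 D=1024/2501 E=1024/2501 G=1 H=0] → run H
t=6: vr[A=1024/3121 B=1 D=1024/2501 E=1024/2501 G=1 H=1024/655] → run A
t=7: vr[A=2048/3121 B=1 D=1024/2501 E=1024/2501 G=1 H=1024/655] → run D
t=8: vr[A=2048/3121 B=1 D=2048/2501 E=1024/2501 G=1 H=1024/655] → run E
t=9: vr[A=2048/3121 B=1 D=2048/2501 E=2048/2501 G=1 H=1024/655] → run A
t=10: vr[A=3072/3121 B=1 D=2048/2501 E=2048/2501 G=1 H=1024/655] → run D
t=11: vr[A=3072/3121 B=1 D=3072/2501 E=2048/2501 G=1 H=1024/655] → run E
t=12: vr[A=3072/3121 B=1 D=3072/2501 G=1 H=1024/655] → run A
t=13: vr[A=4096/3121 B=1 D=3072/2501 G=1 H=1024/655] → run B
t=14: vr[A=4096/3121 B=2 D=3072/2501 G=1 H=1024/655] → run G
t=15: vr[A=4096/3121 B=2 D=3072/2501 G=2 H=1024/655] → run D
t=16: vr[A=4096/3121 B=2 D=4096/2501 G=2 H=1024/655] → run A
t=17: vr[B=2 D=4096/2501 G=2 H=1024/655] → run H
t=18: vr[B=2 D=4096/2501 G=2] → run D
t=19: vr[B=2 D=5120/2501 G=2] → run B
t=20: vr[B=3 D=5120/2501 G=2] → run G
t=21: vr[B=3 D=5120/2501] → run D
t=22: vr[B=3 D=6144/2501] → run D
t=23: vr[B=3] → run B
t=24: (idle)
t=25: (idle)
t=26: (idle)
t=27: (idle)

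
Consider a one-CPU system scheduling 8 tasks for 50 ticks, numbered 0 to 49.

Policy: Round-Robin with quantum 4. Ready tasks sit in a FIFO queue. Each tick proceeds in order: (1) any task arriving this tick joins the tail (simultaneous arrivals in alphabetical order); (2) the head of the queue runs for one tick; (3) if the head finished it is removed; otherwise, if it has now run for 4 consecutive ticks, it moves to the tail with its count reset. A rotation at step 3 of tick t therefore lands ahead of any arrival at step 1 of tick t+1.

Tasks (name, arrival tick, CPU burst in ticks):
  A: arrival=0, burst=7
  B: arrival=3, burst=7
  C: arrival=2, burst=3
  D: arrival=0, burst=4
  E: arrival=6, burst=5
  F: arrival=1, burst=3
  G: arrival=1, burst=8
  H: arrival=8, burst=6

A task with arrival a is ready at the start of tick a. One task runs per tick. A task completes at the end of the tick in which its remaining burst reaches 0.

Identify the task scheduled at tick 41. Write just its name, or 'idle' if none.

running at tick 41 = H

t=0: queue=[A,D] q_used=0 → run A
t=1: queue=[A,D,F,G] q_used=1 → run A
t=2: queue=[A,D,F,G,C] q_used=2 → run A
t=3: queue=[A,D,F,G,C,B] q_used=3 → run A
t=4: queue=[D,F,G,C,B,A] q_used=0 → run D
t=5: queue=[D,F,G,C,B,A] q_used=1 → run D
t=6: queue=[D,F,G,C,B,A,E] q_used=2 → run D
t=7: queue=[D,F,G,C,B,A,E] q_used=3 → run D
t=8: queue=[F,G,C,B,A,E,H] q_used=0 → run F
t=9: queue=[F,G,C,B,A,E,H] q_used=1 → run F
t=10: queue=[F,G,C,B,A,E,H] q_used=2 → run F
t=11: queue=[G,C,B,A,E,H] q_used=0 → run G
t=12: queue=[G,C,B,A,E,H] q_used=1 → run G
t=13: queue=[G,C,B,A,E,H] q_used=2 → run G
t=14: queue=[G,C,B,A,E,H] q_used=3 → run G
t=15: queue=[C,B,A,E,H,G] q_used=0 → run C
t=16: queue=[C,B,A,E,H,G] q_used=1 → run C
t=17: queue=[C,B,A,E,H,G] q_used=2 → run C
t=18: queue=[B,A,E,H,G] q_used=0 → run B
t=19: queue=[B,A,E,H,G] q_used=1 → run B
t=20: queue=[B,A,E,H,G] q_used=2 → run B
t=21: queue=[B,A,E,H,G] q_used=3 → run B
t=22: queue=[A,E,H,G,B] q_used=0 → run A
t=23: queue=[A,E,H,G,B] q_used=1 → run A
t=24: queue=[A,E,H,G,B] q_used=2 → run A
t=25: queue=[E,H,G,B] q_used=0 → run E
t=26: queue=[E,H,G,B] q_used=1 → run E
t=27: queue=[E,H,G,B] q_used=2 → run E
t=28: queue=[E,H,G,B] q_used=3 → run E
t=29: queue=[H,G,B,E] q_used=0 → run H
t=30: queue=[H,G,B,E] q_used=1 → run H
t=31: queue=[H,G,B,E] q_used=2 → run H
t=32: queue=[H,G,B,E] q_used=3 → run H
t=33: queue=[G,B,E,H] q_used=0 → run G
t=34: queue=[G,B,E,H] q_used=1 → run G
t=35: queue=[G,B,E,H] q_used=2 → run G
t=36: queue=[G,B,E,H] q_used=3 → run G
t=37: queue=[B,E,H] q_used=0 → run B
t=38: queue=[B,E,H] q_used=1 → run B
t=39: queue=[B,E,H] q_used=2 → run B
t=40: queue=[E,H] q_used=0 → run E
t=41: queue=[H] q_used=0 → run H
t=42: queue=[H] q_used=1 → run H
t=43: (idle)
t=44: (idle)
t=45: (idle)
t=46: (idle)
t=47: (idle)
t=48: (idle)
t=49: (idle)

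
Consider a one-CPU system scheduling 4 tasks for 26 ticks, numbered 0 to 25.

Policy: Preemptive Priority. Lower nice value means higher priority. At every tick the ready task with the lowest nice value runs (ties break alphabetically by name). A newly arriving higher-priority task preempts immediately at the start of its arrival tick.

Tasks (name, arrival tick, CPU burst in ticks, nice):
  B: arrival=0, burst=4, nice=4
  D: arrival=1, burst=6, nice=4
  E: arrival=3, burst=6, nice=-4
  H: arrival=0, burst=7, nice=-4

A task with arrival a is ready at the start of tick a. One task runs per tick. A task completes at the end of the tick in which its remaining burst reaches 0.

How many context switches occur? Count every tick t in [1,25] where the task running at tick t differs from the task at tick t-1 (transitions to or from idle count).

t=0: ready={B,H} → run H
t=1: ready={B,D,H} → run H
t=2: ready={B,D,H} → run H
t=3: ready={B,D,E,H} → run E
t=4: ready={B,D,E,H} → run E
t=5: ready={B,D,E,H} → run E
t=6: ready={B,D,E,H} → run E
t=7: ready={B,D,E,H} → run E
t=8: ready={B,D,E,H} → run E
t=9: ready={B,D,H} → run H
t=10: ready={B,D,H} → run H
t=11: ready={B,D,H} → run H
t=12: ready={B,D,H} → run H
t=13: ready={B,D} → run B
t=14: ready={B,D} → run B
t=15: ready={B,D} → run B
t=16: ready={B,D} → run B
t=17: ready={D} → run D
t=18: ready={D} → run D
t=19: ready={D} → run D
t=20: ready={D} → run D
t=21: ready={D} → run D
t=22: ready={D} → run D
t=23: (idle)
t=24: (idle)
t=25: (idle)

context switches = 5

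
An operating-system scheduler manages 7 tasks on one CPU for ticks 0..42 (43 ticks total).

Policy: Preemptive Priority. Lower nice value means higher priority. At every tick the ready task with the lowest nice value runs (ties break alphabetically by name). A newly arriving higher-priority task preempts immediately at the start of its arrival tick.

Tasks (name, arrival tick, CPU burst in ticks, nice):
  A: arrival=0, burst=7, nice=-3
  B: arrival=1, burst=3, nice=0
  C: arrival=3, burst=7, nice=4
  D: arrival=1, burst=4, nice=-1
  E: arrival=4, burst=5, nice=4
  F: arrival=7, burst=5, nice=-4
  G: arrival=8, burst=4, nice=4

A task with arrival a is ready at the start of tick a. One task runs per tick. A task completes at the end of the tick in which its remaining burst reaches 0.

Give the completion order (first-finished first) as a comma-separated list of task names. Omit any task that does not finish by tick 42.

t=0: ready={A} → run A
t=1: ready={A,B,D} → run A
t=2: ready={A,B,D} → run A
t=3: ready={A,B,C,D} → run A
t=4: ready={A,B,C,D,E} → run A
t=5: ready={A,B,C,D,E} → run A
t=6: ready={A,B,C,D,E} → run A
t=7: ready={B,C,D,E,F} → run F
t=8: ready={B,C,D,E,F,G} → run F
t=9: ready={B,C,D,E,F,G} → run F
t=10: ready={B,C,D,E,F,G} → run F
t=11: ready={B,C,D,E,F,G} → run F
t=12: ready={B,C,D,E,G} → run D
t=13: ready={B,C,D,E,G} → run D
t=14: ready={B,C,D,E,G} → run D
t=15: ready={B,C,D,E,G} → run D
t=16: ready={B,C,E,G} → run B
t=17: ready={B,C,E,G} → run B
t=18: ready={B,C,E,G} → run B
t=19: ready={C,E,G} → run C
t=20: ready={C,E,G} → run C
t=21: ready={C,E,G} → run C
t=22: ready={C,E,G} → run C
t=23: ready={C,E,G} → run C
t=24: ready={C,E,G} → run C
t=25: ready={C,E,G} → run C
t=26: ready={E,G} → run E
t=27: ready={E,G} → run E
t=28: ready={E,G} → run E
t=29: ready={E,G} → run E
t=30: ready={E,G} → run E
t=31: ready={G} → run G
t=32: ready={G} → run G
t=33: ready={G} → run G
t=34: ready={G} → run G
t=35: (idle)
t=36: (idle)
t=37: (idle)
t=38: (idle)
t=39: (idle)
t=40: (idle)
t=41: (idle)
t=42: (idle)

completion order = A, F, D, B, C, E, G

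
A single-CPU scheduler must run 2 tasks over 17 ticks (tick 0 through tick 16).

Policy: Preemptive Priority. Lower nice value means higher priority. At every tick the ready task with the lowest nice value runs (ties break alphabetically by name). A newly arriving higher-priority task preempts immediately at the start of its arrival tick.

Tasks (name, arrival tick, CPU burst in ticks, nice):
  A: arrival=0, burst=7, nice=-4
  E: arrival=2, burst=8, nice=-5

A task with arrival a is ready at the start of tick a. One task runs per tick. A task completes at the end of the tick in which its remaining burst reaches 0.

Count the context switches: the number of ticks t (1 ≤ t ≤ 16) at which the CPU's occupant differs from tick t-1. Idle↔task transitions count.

context switches = 3

t=0: ready={A} → run A
t=1: ready={A} → run A
t=2: ready={A,E} → run E
t=3: ready={A,E} → run E
t=4: ready={A,E} → run E
t=5: ready={A,E} → run E
t=6: ready={A,E} → run E
t=7: ready={A,E} → run E
t=8: ready={A,E} → run E
t=9: ready={A,E} → run E
t=10: ready={A} → run A
t=11: ready={A} → run A
t=12: ready={A} → run A
t=13: ready={A} → run A
t=14: ready={A} → run A
t=15: (idle)
t=16: (idle)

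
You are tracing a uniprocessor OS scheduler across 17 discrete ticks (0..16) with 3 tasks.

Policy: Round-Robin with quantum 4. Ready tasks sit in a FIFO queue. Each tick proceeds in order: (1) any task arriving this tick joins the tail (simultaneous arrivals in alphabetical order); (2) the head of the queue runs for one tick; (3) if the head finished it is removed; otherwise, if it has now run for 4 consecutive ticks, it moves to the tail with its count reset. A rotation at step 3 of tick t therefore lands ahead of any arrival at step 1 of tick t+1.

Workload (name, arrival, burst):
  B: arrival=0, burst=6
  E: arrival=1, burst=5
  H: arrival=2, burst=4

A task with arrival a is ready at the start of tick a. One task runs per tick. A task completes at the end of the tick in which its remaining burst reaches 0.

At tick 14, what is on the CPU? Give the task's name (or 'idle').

running at tick 14 = E

t=0: queue=[B] q_used=0 → run B
t=1: queue=[B,E] q_used=1 → run B
t=2: queue=[B,E,H] q_used=2 → run B
t=3: queue=[B,E,H] q_used=3 → run B
t=4: queue=[E,H,B] q_used=0 → run E
t=5: queue=[E,H,B] q_used=1 → run E
t=6: queue=[E,H,B] q_used=2 → run E
t=7: queue=[E,H,B] q_used=3 → run E
t=8: queue=[H,B,E] q_used=0 → run H
t=9: queue=[H,B,E] q_used=1 → run H
t=10: queue=[H,B,E] q_used=2 → run H
t=11: queue=[H,B,E] q_used=3 → run H
t=12: queue=[B,E] q_used=0 → run B
t=13: queue=[B,E] q_used=1 → run B
t=14: queue=[E] q_used=0 → run E
t=15: (idle)
t=16: (idle)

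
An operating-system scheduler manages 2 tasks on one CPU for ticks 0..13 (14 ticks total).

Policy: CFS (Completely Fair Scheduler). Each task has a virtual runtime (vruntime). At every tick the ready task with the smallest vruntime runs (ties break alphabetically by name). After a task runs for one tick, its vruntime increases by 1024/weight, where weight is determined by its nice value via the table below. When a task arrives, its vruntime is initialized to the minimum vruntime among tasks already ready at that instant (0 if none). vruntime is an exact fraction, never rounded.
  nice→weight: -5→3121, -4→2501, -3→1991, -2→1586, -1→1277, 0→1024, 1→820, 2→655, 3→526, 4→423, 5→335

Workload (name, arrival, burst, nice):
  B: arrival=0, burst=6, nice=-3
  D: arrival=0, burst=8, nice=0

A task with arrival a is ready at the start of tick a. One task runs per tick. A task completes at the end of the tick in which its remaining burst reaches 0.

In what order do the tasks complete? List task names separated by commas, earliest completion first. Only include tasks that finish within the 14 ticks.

completion order = B, D

t=0: vr[B=0 D=0] → run B
t=1: vr[B=1024/1991 D=0] → run D
t=2: vr[B=1024/1991 D=1] → run B
t=3: vr[B=2048/1991 D=1] → run D
t=4: vr[B=2048/1991 D=2] → run B
t=5: vr[B=3072/1991 D=2] → run B
t=6: vr[B=4096/1991 D=2] → run D
t=7: vr[B=4096/1991 D=3] → run B
t=8: vr[B=5120/1991 D=3] → run B
t=9: vr[D=3] → run D
t=10: vr[D=4] → run D
t=11: vr[D=5] → run D
t=12: vr[D=6] → run D
t=13: vr[D=7] → run D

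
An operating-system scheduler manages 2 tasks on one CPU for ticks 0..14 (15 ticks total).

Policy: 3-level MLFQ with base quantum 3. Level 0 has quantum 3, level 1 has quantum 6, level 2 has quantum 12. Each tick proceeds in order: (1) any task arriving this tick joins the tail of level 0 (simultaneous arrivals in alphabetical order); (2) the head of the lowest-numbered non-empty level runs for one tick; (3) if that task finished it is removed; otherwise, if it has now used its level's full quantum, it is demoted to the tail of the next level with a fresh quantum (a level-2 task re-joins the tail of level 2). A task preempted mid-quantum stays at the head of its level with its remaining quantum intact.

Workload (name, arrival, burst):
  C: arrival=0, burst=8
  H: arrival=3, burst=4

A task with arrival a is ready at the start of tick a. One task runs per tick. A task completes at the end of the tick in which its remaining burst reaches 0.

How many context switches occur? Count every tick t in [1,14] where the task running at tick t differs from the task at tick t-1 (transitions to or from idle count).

t=0: L0/L1/L2 = C/-/- → run C
t=1: L0/L1/L2 = C/-/- → run C
t=2: L0/L1/L2 = C/-/- → run C
t=3: L0/L1/L2 = H/C/- → run H
t=4: L0/L1/L2 = H/C/- → run H
t=5: L0/L1/L2 = H/C/- → run H
t=6: L0/L1/L2 = -/CH/- → run C
t=7: L0/L1/L2 = -/CH/- → run C
t=8: L0/L1/L2 = -/CH/- → run C
t=9: L0/L1/L2 = -/CH/- → run C
t=10: L0/L1/L2 = -/CH/- → run C
t=11: L0/L1/L2 = -/H/- → run H
t=12: (idle)
t=13: (idle)
t=14: (idle)

context switches = 4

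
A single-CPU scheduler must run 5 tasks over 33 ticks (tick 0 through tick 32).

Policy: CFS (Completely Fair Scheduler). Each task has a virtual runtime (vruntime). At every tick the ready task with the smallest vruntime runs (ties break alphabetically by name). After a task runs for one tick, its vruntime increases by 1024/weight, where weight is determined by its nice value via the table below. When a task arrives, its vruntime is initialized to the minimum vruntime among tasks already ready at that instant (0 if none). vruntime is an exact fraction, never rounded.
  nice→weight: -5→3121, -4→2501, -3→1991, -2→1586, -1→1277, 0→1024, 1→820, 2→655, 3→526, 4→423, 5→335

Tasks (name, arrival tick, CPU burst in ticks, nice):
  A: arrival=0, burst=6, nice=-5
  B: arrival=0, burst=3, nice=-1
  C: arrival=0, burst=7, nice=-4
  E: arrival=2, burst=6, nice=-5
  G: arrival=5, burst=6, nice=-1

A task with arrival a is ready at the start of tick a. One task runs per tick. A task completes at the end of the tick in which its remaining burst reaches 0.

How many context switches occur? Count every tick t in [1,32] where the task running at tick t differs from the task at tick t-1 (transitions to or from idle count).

t=0: vr[A=0 B=0 C=0] → run A
t=1: vr[A=1024/3121 B=0 C=0] → run B
t=2: vr[A=1024/3121 B=1024/1277 C=0 E=0] → run C
t=3: vr[A=1024/3121 B=1024/1277 C=1024/2501 E=0] → run E
t=4: vr[A=1024/3121 B=1024/1277 C=1024/2501 E=1024/3121] → run A
t=5: vr[A=2048/3121 B=1024/1277 C=1024/2501 E=1024/3121 G=1024/3121] → run E
t=6: vr[A=2048/3121 B=1024/1277 C=1024/2501 E=2048/3121 G=1024/3121] → run G
t=7: vr[A=2048/3121 B=1024/1277 C=1024/2501 E=2048/3121 G=4503552/3985517] → run C
t=8: vr[A=2048/3121 B=1024/1277 C=2048/2501 E=2048/3121 G=4503552/3985517] → run A
t=9: vr[A=3072/3121 B=1024/1277 C=2048/2501 E=2048/3121 G=4503552/3985517] → run E
t=10: vr[A=3072/3121 B=1024/1277 C=2048/2501 E=3072/3121 G=4503552/3985517] → run B
t=11: vr[A=3072/3121 B=2048/1277 C=2048/2501 E=3072/3121 G=4503552/3985517] → run C
t=12: vr[A=3072/3121 B=2048/1277 C=3072/2501 E=3072/3121 G=4503552/3985517] → run A
t=13: vr[A=4096/3121 B=2048/1277 C=3072/2501 E=3072/3121 G=4503552/3985517] → run E
t=14: vr[A=4096/3121 B=2048/1277 C=3072/2501 E=4096/3121 G=4503552/3985517] → run G
t=15: vr[A=4096/3121 B=2048/1277 C=3072/2501 E=4096/3121 G=7699456/3985517] → run C
t=16: vr[A=4096/3121 B=2048/1277 C=4096/2501 E=4096/3121 G=7699456/3985517] → run A
t=17: vr[A=5120/3121 B=2048/1277 C=4096/2501 E=4096/3121 G=7699456/3985517] → run E
t=18: vr[A=5120/3121 B=2048/1277 C=4096/2501 E=5120/3121 G=7699456/3985517] → run B
t=19: vr[A=5120/3121 C=4096/2501 E=5120/3121 G=7699456/3985517] → run C
t=20: vr[A=5120/3121 C=5120/2501 E=5120/3121 G=7699456/3985517] → run A
t=21: vr[C=5120/2501 E=5120/3121 G=7699456/3985517] → run E
t=22: vr[C=5120/2501 G=7699456/3985517] → run G
t=23: vr[C=5120/2501 G=10895360/3985517] → run C
t=24: vr[C=6144/2501 G=10895360/3985517] → run C
t=25: vr[G=10895360/3985517] → run G
t=26: vr[G=14091264/3985517] → run G
t=27: vr[G=17287168/3985517] → run G
t=28: (idle)
t=29: (idle)
t=30: (idle)
t=31: (idle)
t=32: (idle)

context switches = 25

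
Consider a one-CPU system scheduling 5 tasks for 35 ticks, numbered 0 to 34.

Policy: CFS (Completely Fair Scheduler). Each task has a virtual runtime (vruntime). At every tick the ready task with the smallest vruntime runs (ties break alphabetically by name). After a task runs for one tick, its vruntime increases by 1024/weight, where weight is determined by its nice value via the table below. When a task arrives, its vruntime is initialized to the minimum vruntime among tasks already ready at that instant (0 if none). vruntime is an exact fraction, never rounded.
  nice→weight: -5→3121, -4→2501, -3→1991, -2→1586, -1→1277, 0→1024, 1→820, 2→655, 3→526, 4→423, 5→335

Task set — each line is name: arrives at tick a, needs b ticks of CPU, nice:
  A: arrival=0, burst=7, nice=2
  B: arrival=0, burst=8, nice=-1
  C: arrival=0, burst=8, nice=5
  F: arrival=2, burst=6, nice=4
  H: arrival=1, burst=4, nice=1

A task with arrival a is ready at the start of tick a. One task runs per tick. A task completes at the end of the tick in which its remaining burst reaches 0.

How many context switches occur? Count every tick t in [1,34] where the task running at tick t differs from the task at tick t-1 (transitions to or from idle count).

t=0: vr[A=0 B=0 C=0] → run A
t=1: vr[A=1024/655 B=0 C=0 H=0] → run B
t=2: vr[A=1024/655 B=1024/1277 C=0 F=0 H=0] → run C
t=3: vr[A=1024/655 B=1024/1277 C=1024/335 F=0 H=0] → run F
t=4: vr[A=1024/655 B=1024/1277 C=1024/335 F=1024/423 H=0] → run H
t=5: vr[A=1024/655 B=1024/1277 C=1024/335 F=1024/423 H=256/205] → run B
t=6: vr[A=1024/655 B=2048/1277 C=1024/335 F=1024/423 H=256/205] → run H
t=7: vr[A=1024/655 B=2048/1277 C=1024/335 F=1024/423 H=512/205] → run A
t=8: vr[A=2048/655 B=2048/1277 C=1024/335 F=1024/423 H=512/205] → run B
t=9: vr[A=2048/655 B=3072/1277 C=1024/335 F=1024/423 H=512/205] → run B
t=10: vr[A=2048/655 B=4096/1277 C=1024/335 F=1024/423 H=512/205] → run F
t=11: vr[A=2048/655 B=4096/1277 C=1024/335 F=2048/423 H=512/205] → run H
t=12: vr[A=2048/655 B=4096/1277 C=1024/335 F=2048/423 H=768/205] → run C
t=13: vr[A=2048/655 B=4096/1277 C=2048/335 F=2048/423 H=768/205] → run A
t=14: vr[A=3072/655 B=4096/1277 C=2048/335 F=2048/423 H=768/205] → run B
t=15: vr[A=3072/655 B=5120/1277 C=2048/335 F=2048/423 H=768/205] → run H
t=16: vr[A=3072/655 B=5120/1277 C=2048/335 F=2048/423] → run B
t=17: vr[A=3072/655 B=6144/1277 C=2048/335 F=2048/423] → run A
t=18: vr[A=4096/655 B=6144/1277 C=2048/335 F=2048/423] → run B
t=19: vr[A=4096/655 B=7168/1277 C=2048/335 F=2048/423] → run F
t=20: vr[A=4096/655 B=7168/1277 C=2048/335 F=1024/141] → run B
t=21: vr[A=4096/655 C=2048/335 F=1024/141] → run C
t=22: vr[A=4096/655 C=3072/335 F=1024/141] → run A
t=23: vr[A=1024/131 C=3072/335 F=1024/141] → run F
t=24: vr[A=1024/131 C=3072/335 F=4096/423] → run A
t=25: vr[A=6144/655 C=3072/335 F=4096/423] → run C
t=26: vr[A=6144/655 C=4096/335 F=4096/423] → run A
t=27: vr[C=4096/335 F=4096/423] → run F
t=28: vr[C=4096/335 F=5120/423] → run F
t=29: vr[C=4096/335] → run C
t=30: vr[C=1024/67] → run C
t=31: vr[C=6144/335] → run C
t=32: vr[C=7168/335] → run C
t=33: (idle)
t=34: (idle)

context switches = 28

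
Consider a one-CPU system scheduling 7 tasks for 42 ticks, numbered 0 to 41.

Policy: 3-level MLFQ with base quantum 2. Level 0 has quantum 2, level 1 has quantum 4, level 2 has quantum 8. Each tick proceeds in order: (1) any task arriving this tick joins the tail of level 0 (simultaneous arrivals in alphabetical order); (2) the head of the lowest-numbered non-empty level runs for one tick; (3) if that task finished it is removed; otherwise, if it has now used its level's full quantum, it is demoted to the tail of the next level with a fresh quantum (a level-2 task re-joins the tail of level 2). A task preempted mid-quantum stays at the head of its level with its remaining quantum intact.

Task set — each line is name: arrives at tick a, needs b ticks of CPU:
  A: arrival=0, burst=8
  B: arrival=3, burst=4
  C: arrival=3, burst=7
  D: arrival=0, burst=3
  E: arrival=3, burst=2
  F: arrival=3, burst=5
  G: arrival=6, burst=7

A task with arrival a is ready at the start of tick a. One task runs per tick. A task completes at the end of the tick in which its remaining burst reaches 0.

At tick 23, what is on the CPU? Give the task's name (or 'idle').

t=0: L0/L1/L2 = AD/-/- → run A
t=1: L0/L1/L2 = AD/-/- → run A
t=2: L0/L1/L2 = D/A/- → run D
t=3: L0/L1/L2 = DBCEF/A/- → run D
t=4: L0/L1/L2 = BCEF/AD/- → run B
t=5: L0/L1/L2 = BCEF/AD/- → run B
t=6: L0/L1/L2 = CEFG/ADB/- → run C
t=7: L0/L1/L2 = CEFG/ADB/- → run C
t=8: L0/L1/L2 = EFG/ADBC/- → run E
t=9: L0/L1/L2 = EFG/ADBC/- → run E
t=10: L0/L1/L2 = FG/ADBC/- → run F
t=11: L0/L1/L2 = FG/ADBC/- → run F
t=12: L0/L1/L2 = G/ADBCF/- → run G
t=13: L0/L1/L2 = G/ADBCF/- → run G
t=14: L0/L1/L2 = -/ADBCFG/- → run A
t=15: L0/L1/L2 = -/ADBCFG/- → run A
t=16: L0/L1/L2 = -/ADBCFG/- → run A
t=17: L0/L1/L2 = -/ADBCFG/- → run A
t=18: L0/L1/L2 = -/DBCFG/A → run D
t=19: L0/L1/L2 = -/BCFG/A → run B
t=20: L0/L1/L2 = -/BCFG/A → run B
t=21: L0/L1/L2 = -/CFG/A → run C
t=22: L0/L1/L2 = -/CFG/A → run C
t=23: L0/L1/L2 = -/CFG/A → run C
t=24: L0/L1/L2 = -/CFG/A → run C
t=25: L0/L1/L2 = -/FG/AC → run F
t=26: L0/L1/L2 = -/FG/AC → run F
t=27: L0/L1/L2 = -/FG/AC → run F
t=28: L0/L1/L2 = -/G/AC → run G
t=29: L0/L1/L2 = -/G/AC → run G
t=30: L0/L1/L2 = -/G/AC → run G
t=31: L0/L1/L2 = -/G/AC → run G
t=32: L0/L1/L2 = -/-/ACG → run A
t=33: L0/L1/L2 = -/-/ACG → run A
t=34: L0/L1/L2 = -/-/CG → run C
t=35: L0/L1/L2 = -/-/G → run G
t=36: (idle)
t=37: (idle)
t=38: (idle)
t=39: (idle)
t=40: (idle)
t=41: (idle)

running at tick 23 = C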